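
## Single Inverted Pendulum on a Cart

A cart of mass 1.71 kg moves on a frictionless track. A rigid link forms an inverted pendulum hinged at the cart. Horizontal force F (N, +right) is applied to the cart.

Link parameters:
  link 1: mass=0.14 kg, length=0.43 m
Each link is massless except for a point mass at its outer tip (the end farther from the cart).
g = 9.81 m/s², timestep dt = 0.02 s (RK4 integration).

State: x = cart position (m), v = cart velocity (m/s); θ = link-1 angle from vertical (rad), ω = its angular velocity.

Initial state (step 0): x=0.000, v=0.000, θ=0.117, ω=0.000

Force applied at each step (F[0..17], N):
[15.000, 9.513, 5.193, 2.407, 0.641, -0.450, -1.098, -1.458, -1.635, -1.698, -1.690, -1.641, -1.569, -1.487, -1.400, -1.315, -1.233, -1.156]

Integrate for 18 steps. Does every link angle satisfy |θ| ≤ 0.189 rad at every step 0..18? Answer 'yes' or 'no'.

apply F[0]=+15.000 → step 1: x=0.002, v=0.173, θ=0.114, ω=-0.348
apply F[1]=+9.513 → step 2: x=0.006, v=0.283, θ=0.105, ω=-0.551
apply F[2]=+5.193 → step 3: x=0.013, v=0.342, θ=0.093, ω=-0.643
apply F[3]=+2.407 → step 4: x=0.020, v=0.369, θ=0.080, ω=-0.666
apply F[4]=+0.641 → step 5: x=0.027, v=0.375, θ=0.066, ω=-0.647
apply F[5]=-0.450 → step 6: x=0.035, v=0.369, θ=0.054, ω=-0.605
apply F[6]=-1.098 → step 7: x=0.042, v=0.355, θ=0.042, ω=-0.552
apply F[7]=-1.458 → step 8: x=0.049, v=0.338, θ=0.032, ω=-0.494
apply F[8]=-1.635 → step 9: x=0.055, v=0.318, θ=0.023, ω=-0.436
apply F[9]=-1.698 → step 10: x=0.061, v=0.298, θ=0.014, ω=-0.381
apply F[10]=-1.690 → step 11: x=0.067, v=0.278, θ=0.007, ω=-0.330
apply F[11]=-1.641 → step 12: x=0.073, v=0.259, θ=0.001, ω=-0.283
apply F[12]=-1.569 → step 13: x=0.078, v=0.240, θ=-0.004, ω=-0.241
apply F[13]=-1.487 → step 14: x=0.082, v=0.223, θ=-0.008, ω=-0.204
apply F[14]=-1.400 → step 15: x=0.086, v=0.207, θ=-0.012, ω=-0.171
apply F[15]=-1.315 → step 16: x=0.090, v=0.192, θ=-0.015, ω=-0.142
apply F[16]=-1.233 → step 17: x=0.094, v=0.178, θ=-0.018, ω=-0.116
apply F[17]=-1.156 → step 18: x=0.098, v=0.164, θ=-0.020, ω=-0.094
Max |angle| over trajectory = 0.117 rad; bound = 0.189 → within bound.

Answer: yes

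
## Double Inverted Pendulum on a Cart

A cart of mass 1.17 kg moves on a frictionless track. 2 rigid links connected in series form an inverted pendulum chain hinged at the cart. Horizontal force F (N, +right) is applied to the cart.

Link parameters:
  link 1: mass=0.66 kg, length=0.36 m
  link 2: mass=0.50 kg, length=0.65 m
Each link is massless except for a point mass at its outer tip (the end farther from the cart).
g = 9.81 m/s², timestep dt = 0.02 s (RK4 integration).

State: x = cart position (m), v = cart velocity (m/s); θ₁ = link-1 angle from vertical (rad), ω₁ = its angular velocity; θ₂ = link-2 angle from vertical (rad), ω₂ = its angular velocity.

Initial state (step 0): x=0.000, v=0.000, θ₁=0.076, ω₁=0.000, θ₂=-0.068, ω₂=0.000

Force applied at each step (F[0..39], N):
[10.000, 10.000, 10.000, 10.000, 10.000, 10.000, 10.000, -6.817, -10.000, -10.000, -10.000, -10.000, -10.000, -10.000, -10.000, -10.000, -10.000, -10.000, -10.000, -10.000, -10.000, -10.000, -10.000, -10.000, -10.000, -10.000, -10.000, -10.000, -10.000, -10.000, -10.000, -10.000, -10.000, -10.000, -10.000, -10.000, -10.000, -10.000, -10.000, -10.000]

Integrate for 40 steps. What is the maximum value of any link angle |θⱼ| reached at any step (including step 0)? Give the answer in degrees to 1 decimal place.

apply F[0]=+10.000 → step 1: x=0.002, v=0.156, θ₁=0.073, ω₁=-0.330, θ₂=-0.069, ω₂=-0.079
apply F[1]=+10.000 → step 2: x=0.006, v=0.313, θ₁=0.063, ω₁=-0.671, θ₂=-0.071, ω₂=-0.154
apply F[2]=+10.000 → step 3: x=0.014, v=0.473, θ₁=0.046, ω₁=-1.033, θ₂=-0.075, ω₂=-0.222
apply F[3]=+10.000 → step 4: x=0.025, v=0.638, θ₁=0.021, ω₁=-1.428, θ₂=-0.080, ω₂=-0.278
apply F[4]=+10.000 → step 5: x=0.040, v=0.808, θ₁=-0.012, ω₁=-1.864, θ₂=-0.086, ω₂=-0.320
apply F[5]=+10.000 → step 6: x=0.058, v=0.984, θ₁=-0.054, ω₁=-2.351, θ₂=-0.093, ω₂=-0.345
apply F[6]=+10.000 → step 7: x=0.079, v=1.165, θ₁=-0.106, ω₁=-2.890, θ₂=-0.100, ω₂=-0.351
apply F[7]=-6.817 → step 8: x=0.101, v=1.068, θ₁=-0.162, ω₁=-2.708, θ₂=-0.107, ω₂=-0.338
apply F[8]=-10.000 → step 9: x=0.121, v=0.929, θ₁=-0.213, ω₁=-2.457, θ₂=-0.113, ω₂=-0.303
apply F[9]=-10.000 → step 10: x=0.139, v=0.799, θ₁=-0.261, ω₁=-2.281, θ₂=-0.118, ω₂=-0.244
apply F[10]=-10.000 → step 11: x=0.153, v=0.679, θ₁=-0.305, ω₁=-2.173, θ₂=-0.123, ω₂=-0.164
apply F[11]=-10.000 → step 12: x=0.166, v=0.566, θ₁=-0.348, ω₁=-2.127, θ₂=-0.125, ω₂=-0.064
apply F[12]=-10.000 → step 13: x=0.176, v=0.460, θ₁=-0.391, ω₁=-2.138, θ₂=-0.125, ω₂=0.054
apply F[13]=-10.000 → step 14: x=0.184, v=0.359, θ₁=-0.434, ω₁=-2.199, θ₂=-0.123, ω₂=0.188
apply F[14]=-10.000 → step 15: x=0.190, v=0.261, θ₁=-0.479, ω₁=-2.306, θ₂=-0.117, ω₂=0.338
apply F[15]=-10.000 → step 16: x=0.195, v=0.166, θ₁=-0.526, ω₁=-2.453, θ₂=-0.109, ω₂=0.501
apply F[16]=-10.000 → step 17: x=0.197, v=0.072, θ₁=-0.577, ω₁=-2.634, θ₂=-0.097, ω₂=0.674
apply F[17]=-10.000 → step 18: x=0.198, v=-0.024, θ₁=-0.632, ω₁=-2.841, θ₂=-0.082, ω₂=0.852
apply F[18]=-10.000 → step 19: x=0.196, v=-0.121, θ₁=-0.691, ω₁=-3.070, θ₂=-0.063, ω₂=1.032
apply F[19]=-10.000 → step 20: x=0.193, v=-0.224, θ₁=-0.755, ω₁=-3.313, θ₂=-0.041, ω₂=1.208
apply F[20]=-10.000 → step 21: x=0.187, v=-0.331, θ₁=-0.824, ω₁=-3.566, θ₂=-0.015, ω₂=1.376
apply F[21]=-10.000 → step 22: x=0.179, v=-0.445, θ₁=-0.897, ω₁=-3.826, θ₂=0.014, ω₂=1.531
apply F[22]=-10.000 → step 23: x=0.169, v=-0.567, θ₁=-0.977, ω₁=-4.092, θ₂=0.046, ω₂=1.668
apply F[23]=-10.000 → step 24: x=0.157, v=-0.697, θ₁=-1.061, ω₁=-4.368, θ₂=0.081, ω₂=1.783
apply F[24]=-10.000 → step 25: x=0.141, v=-0.836, θ₁=-1.151, ω₁=-4.658, θ₂=0.117, ω₂=1.873
apply F[25]=-10.000 → step 26: x=0.123, v=-0.986, θ₁=-1.248, ω₁=-4.971, θ₂=0.155, ω₂=1.933
apply F[26]=-10.000 → step 27: x=0.102, v=-1.148, θ₁=-1.351, ω₁=-5.319, θ₂=0.194, ω₂=1.958
apply F[27]=-10.000 → step 28: x=0.077, v=-1.325, θ₁=-1.461, ω₁=-5.717, θ₂=0.233, ω₂=1.941
apply F[28]=-10.000 → step 29: x=0.049, v=-1.522, θ₁=-1.580, ω₁=-6.189, θ₂=0.272, ω₂=1.873
apply F[29]=-10.000 → step 30: x=0.016, v=-1.745, θ₁=-1.709, ω₁=-6.767, θ₂=0.308, ω₂=1.741
apply F[30]=-10.000 → step 31: x=-0.021, v=-2.005, θ₁=-1.851, ω₁=-7.500, θ₂=0.341, ω₂=1.527
apply F[31]=-10.000 → step 32: x=-0.065, v=-2.321, θ₁=-2.011, ω₁=-8.460, θ₂=0.368, ω₂=1.210
apply F[32]=-10.000 → step 33: x=-0.115, v=-2.720, θ₁=-2.192, ω₁=-9.753, θ₂=0.388, ω₂=0.769
apply F[33]=-10.000 → step 34: x=-0.174, v=-3.244, θ₁=-2.404, ω₁=-11.513, θ₂=0.398, ω₂=0.215
apply F[34]=-10.000 → step 35: x=-0.246, v=-3.914, θ₁=-2.656, ω₁=-13.714, θ₂=0.397, ω₂=-0.271
apply F[35]=-10.000 → step 36: x=-0.331, v=-4.569, θ₁=-2.949, ω₁=-15.409, θ₂=0.392, ω₂=-0.021
apply F[36]=-10.000 → step 37: x=-0.425, v=-4.810, θ₁=-3.257, ω₁=-14.948, θ₂=0.406, ω₂=1.574
apply F[37]=-10.000 → step 38: x=-0.521, v=-4.688, θ₁=-3.540, ω₁=-13.340, θ₂=0.458, ω₂=3.606
apply F[38]=-10.000 → step 39: x=-0.612, v=-4.487, θ₁=-3.793, ω₁=-12.161, θ₂=0.548, ω₂=5.341
apply F[39]=-10.000 → step 40: x=-0.700, v=-4.271, θ₁=-4.031, ω₁=-11.700, θ₂=0.670, ω₂=6.825
Max |angle| over trajectory = 4.031 rad = 231.0°.

Answer: 231.0°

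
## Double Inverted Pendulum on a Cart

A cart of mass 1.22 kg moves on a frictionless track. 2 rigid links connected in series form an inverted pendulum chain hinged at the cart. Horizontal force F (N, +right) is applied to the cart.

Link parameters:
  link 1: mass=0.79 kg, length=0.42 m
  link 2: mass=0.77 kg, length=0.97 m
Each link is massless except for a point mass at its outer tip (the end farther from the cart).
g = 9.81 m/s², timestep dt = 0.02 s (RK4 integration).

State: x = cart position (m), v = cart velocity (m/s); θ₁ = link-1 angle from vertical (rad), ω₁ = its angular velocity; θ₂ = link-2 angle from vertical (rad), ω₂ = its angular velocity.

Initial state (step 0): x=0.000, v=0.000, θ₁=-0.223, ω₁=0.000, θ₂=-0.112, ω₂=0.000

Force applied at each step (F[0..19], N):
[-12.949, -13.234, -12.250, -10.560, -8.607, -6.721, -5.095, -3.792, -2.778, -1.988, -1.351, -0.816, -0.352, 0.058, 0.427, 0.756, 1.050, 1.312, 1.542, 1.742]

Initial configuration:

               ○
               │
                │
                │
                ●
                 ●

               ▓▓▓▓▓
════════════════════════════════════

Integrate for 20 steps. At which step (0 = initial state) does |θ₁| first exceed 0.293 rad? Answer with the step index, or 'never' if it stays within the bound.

apply F[0]=-12.949 → step 1: x=-0.001, v=-0.150, θ₁=-0.221, ω₁=0.188, θ₂=-0.112, ω₂=0.050
apply F[1]=-13.234 → step 2: x=-0.006, v=-0.305, θ₁=-0.215, ω₁=0.393, θ₂=-0.110, ω₂=0.098
apply F[2]=-12.250 → step 3: x=-0.014, v=-0.448, θ₁=-0.206, ω₁=0.577, θ₂=-0.108, ω₂=0.143
apply F[3]=-10.560 → step 4: x=-0.024, v=-0.568, θ₁=-0.193, ω₁=0.718, θ₂=-0.104, ω₂=0.183
apply F[4]=-8.607 → step 5: x=-0.036, v=-0.661, θ₁=-0.177, ω₁=0.812, θ₂=-0.100, ω₂=0.218
apply F[5]=-6.721 → step 6: x=-0.050, v=-0.728, θ₁=-0.161, ω₁=0.859, θ₂=-0.096, ω₂=0.246
apply F[6]=-5.095 → step 7: x=-0.065, v=-0.775, θ₁=-0.144, ω₁=0.870, θ₂=-0.090, ω₂=0.269
apply F[7]=-3.792 → step 8: x=-0.081, v=-0.804, θ₁=-0.126, ω₁=0.856, θ₂=-0.085, ω₂=0.288
apply F[8]=-2.778 → step 9: x=-0.097, v=-0.821, θ₁=-0.110, ω₁=0.826, θ₂=-0.079, ω₂=0.302
apply F[9]=-1.988 → step 10: x=-0.113, v=-0.829, θ₁=-0.093, ω₁=0.786, θ₂=-0.073, ω₂=0.311
apply F[10]=-1.351 → step 11: x=-0.130, v=-0.830, θ₁=-0.078, ω₁=0.742, θ₂=-0.067, ω₂=0.318
apply F[11]=-0.816 → step 12: x=-0.147, v=-0.826, θ₁=-0.064, ω₁=0.697, θ₂=-0.060, ω₂=0.321
apply F[12]=-0.352 → step 13: x=-0.163, v=-0.818, θ₁=-0.050, ω₁=0.651, θ₂=-0.054, ω₂=0.321
apply F[13]=+0.058 → step 14: x=-0.179, v=-0.807, θ₁=-0.038, ω₁=0.605, θ₂=-0.047, ω₂=0.318
apply F[14]=+0.427 → step 15: x=-0.195, v=-0.792, θ₁=-0.026, ω₁=0.561, θ₂=-0.041, ω₂=0.313
apply F[15]=+0.756 → step 16: x=-0.211, v=-0.774, θ₁=-0.015, ω₁=0.517, θ₂=-0.035, ω₂=0.307
apply F[16]=+1.050 → step 17: x=-0.226, v=-0.754, θ₁=-0.006, ω₁=0.474, θ₂=-0.029, ω₂=0.298
apply F[17]=+1.312 → step 18: x=-0.241, v=-0.733, θ₁=0.003, ω₁=0.433, θ₂=-0.023, ω₂=0.288
apply F[18]=+1.542 → step 19: x=-0.255, v=-0.709, θ₁=0.012, ω₁=0.394, θ₂=-0.017, ω₂=0.277
apply F[19]=+1.742 → step 20: x=-0.269, v=-0.685, θ₁=0.019, ω₁=0.356, θ₂=-0.012, ω₂=0.265
max |θ₁| = 0.223 ≤ 0.293 over all 21 states.

Answer: never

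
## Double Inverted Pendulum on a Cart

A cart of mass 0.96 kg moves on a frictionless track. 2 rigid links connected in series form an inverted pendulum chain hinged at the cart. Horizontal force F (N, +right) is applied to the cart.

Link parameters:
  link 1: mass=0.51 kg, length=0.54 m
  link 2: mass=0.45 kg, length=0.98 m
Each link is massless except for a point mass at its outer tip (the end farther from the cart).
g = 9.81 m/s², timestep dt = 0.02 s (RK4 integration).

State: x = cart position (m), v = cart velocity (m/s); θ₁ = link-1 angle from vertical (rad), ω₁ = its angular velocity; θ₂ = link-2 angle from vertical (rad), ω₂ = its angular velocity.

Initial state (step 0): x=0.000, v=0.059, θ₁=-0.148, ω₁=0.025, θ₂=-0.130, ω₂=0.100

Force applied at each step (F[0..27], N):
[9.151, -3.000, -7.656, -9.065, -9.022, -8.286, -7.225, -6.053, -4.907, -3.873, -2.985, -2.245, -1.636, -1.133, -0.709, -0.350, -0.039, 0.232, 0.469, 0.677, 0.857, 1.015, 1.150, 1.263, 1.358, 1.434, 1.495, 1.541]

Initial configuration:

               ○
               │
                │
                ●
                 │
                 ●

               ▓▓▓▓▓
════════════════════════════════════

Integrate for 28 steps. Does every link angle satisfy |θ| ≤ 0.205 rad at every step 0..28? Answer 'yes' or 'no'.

apply F[0]=+9.151 → step 1: x=0.003, v=0.274, θ₁=-0.152, ω₁=-0.427, θ₂=-0.128, ω₂=0.106
apply F[1]=-3.000 → step 2: x=0.008, v=0.242, θ₁=-0.161, ω₁=-0.435, θ₂=-0.126, ω₂=0.117
apply F[2]=-7.656 → step 3: x=0.012, v=0.117, θ₁=-0.168, ω₁=-0.280, θ₂=-0.123, ω₂=0.134
apply F[3]=-9.065 → step 4: x=0.013, v=-0.035, θ₁=-0.171, ω₁=-0.082, θ₂=-0.120, ω₂=0.154
apply F[4]=-9.022 → step 5: x=0.011, v=-0.186, θ₁=-0.171, ω₁=0.113, θ₂=-0.117, ω₂=0.176
apply F[5]=-8.286 → step 6: x=0.006, v=-0.322, θ₁=-0.167, ω₁=0.281, θ₂=-0.113, ω₂=0.198
apply F[6]=-7.225 → step 7: x=-0.002, v=-0.438, θ₁=-0.160, ω₁=0.416, θ₂=-0.109, ω₂=0.220
apply F[7]=-6.053 → step 8: x=-0.012, v=-0.533, θ₁=-0.151, ω₁=0.516, θ₂=-0.105, ω₂=0.239
apply F[8]=-4.907 → step 9: x=-0.023, v=-0.606, θ₁=-0.140, ω₁=0.583, θ₂=-0.100, ω₂=0.256
apply F[9]=-3.873 → step 10: x=-0.036, v=-0.660, θ₁=-0.128, ω₁=0.623, θ₂=-0.094, ω₂=0.269
apply F[10]=-2.985 → step 11: x=-0.049, v=-0.699, θ₁=-0.115, ω₁=0.640, θ₂=-0.089, ω₂=0.281
apply F[11]=-2.245 → step 12: x=-0.064, v=-0.725, θ₁=-0.102, ω₁=0.641, θ₂=-0.083, ω₂=0.289
apply F[12]=-1.636 → step 13: x=-0.078, v=-0.740, θ₁=-0.090, ω₁=0.631, θ₂=-0.077, ω₂=0.295
apply F[13]=-1.133 → step 14: x=-0.093, v=-0.748, θ₁=-0.077, ω₁=0.612, θ₂=-0.071, ω₂=0.298
apply F[14]=-0.709 → step 15: x=-0.108, v=-0.749, θ₁=-0.065, ω₁=0.587, θ₂=-0.065, ω₂=0.299
apply F[15]=-0.350 → step 16: x=-0.123, v=-0.745, θ₁=-0.054, ω₁=0.559, θ₂=-0.059, ω₂=0.298
apply F[16]=-0.039 → step 17: x=-0.138, v=-0.737, θ₁=-0.043, ω₁=0.528, θ₂=-0.053, ω₂=0.295
apply F[17]=+0.232 → step 18: x=-0.152, v=-0.725, θ₁=-0.033, ω₁=0.496, θ₂=-0.048, ω₂=0.291
apply F[18]=+0.469 → step 19: x=-0.167, v=-0.709, θ₁=-0.023, ω₁=0.463, θ₂=-0.042, ω₂=0.285
apply F[19]=+0.677 → step 20: x=-0.181, v=-0.692, θ₁=-0.014, ω₁=0.429, θ₂=-0.036, ω₂=0.277
apply F[20]=+0.857 → step 21: x=-0.194, v=-0.672, θ₁=-0.006, ω₁=0.396, θ₂=-0.031, ω₂=0.268
apply F[21]=+1.015 → step 22: x=-0.208, v=-0.650, θ₁=0.001, ω₁=0.364, θ₂=-0.025, ω₂=0.259
apply F[22]=+1.150 → step 23: x=-0.220, v=-0.627, θ₁=0.008, ω₁=0.332, θ₂=-0.020, ω₂=0.248
apply F[23]=+1.263 → step 24: x=-0.233, v=-0.603, θ₁=0.015, ω₁=0.301, θ₂=-0.016, ω₂=0.237
apply F[24]=+1.358 → step 25: x=-0.245, v=-0.578, θ₁=0.020, ω₁=0.271, θ₂=-0.011, ω₂=0.226
apply F[25]=+1.434 → step 26: x=-0.256, v=-0.553, θ₁=0.026, ω₁=0.242, θ₂=-0.007, ω₂=0.214
apply F[26]=+1.495 → step 27: x=-0.267, v=-0.527, θ₁=0.030, ω₁=0.215, θ₂=-0.002, ω₂=0.202
apply F[27]=+1.541 → step 28: x=-0.277, v=-0.501, θ₁=0.034, ω₁=0.190, θ₂=0.002, ω₂=0.190
Max |angle| over trajectory = 0.171 rad; bound = 0.205 → within bound.

Answer: yes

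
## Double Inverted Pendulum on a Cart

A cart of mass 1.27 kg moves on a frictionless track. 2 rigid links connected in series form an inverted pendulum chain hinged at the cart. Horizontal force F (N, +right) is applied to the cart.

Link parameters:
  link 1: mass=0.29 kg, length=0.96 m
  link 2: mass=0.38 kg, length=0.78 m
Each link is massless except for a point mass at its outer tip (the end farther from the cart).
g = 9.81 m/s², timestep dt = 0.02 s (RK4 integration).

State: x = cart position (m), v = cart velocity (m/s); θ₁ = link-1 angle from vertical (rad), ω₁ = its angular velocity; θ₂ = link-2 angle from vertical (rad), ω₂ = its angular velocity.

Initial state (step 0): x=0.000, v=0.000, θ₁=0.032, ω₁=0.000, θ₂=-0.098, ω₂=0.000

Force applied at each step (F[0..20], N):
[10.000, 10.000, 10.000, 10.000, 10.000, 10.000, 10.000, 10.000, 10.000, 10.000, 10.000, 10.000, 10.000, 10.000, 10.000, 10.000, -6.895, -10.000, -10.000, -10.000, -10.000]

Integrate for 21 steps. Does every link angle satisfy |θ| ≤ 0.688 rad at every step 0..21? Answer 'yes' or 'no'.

Answer: yes

Derivation:
apply F[0]=+10.000 → step 1: x=0.002, v=0.154, θ₁=0.031, ω₁=-0.120, θ₂=-0.099, ω₂=-0.075
apply F[1]=+10.000 → step 2: x=0.006, v=0.309, θ₁=0.027, ω₁=-0.240, θ₂=-0.101, ω₂=-0.150
apply F[2]=+10.000 → step 3: x=0.014, v=0.464, θ₁=0.021, ω₁=-0.364, θ₂=-0.105, ω₂=-0.223
apply F[3]=+10.000 → step 4: x=0.025, v=0.619, θ₁=0.013, ω₁=-0.490, θ₂=-0.110, ω₂=-0.293
apply F[4]=+10.000 → step 5: x=0.039, v=0.776, θ₁=0.002, ω₁=-0.622, θ₂=-0.116, ω₂=-0.359
apply F[5]=+10.000 → step 6: x=0.056, v=0.934, θ₁=-0.012, ω₁=-0.759, θ₂=-0.124, ω₂=-0.421
apply F[6]=+10.000 → step 7: x=0.076, v=1.093, θ₁=-0.029, ω₁=-0.904, θ₂=-0.133, ω₂=-0.477
apply F[7]=+10.000 → step 8: x=0.100, v=1.254, θ₁=-0.048, ω₁=-1.057, θ₂=-0.143, ω₂=-0.526
apply F[8]=+10.000 → step 9: x=0.126, v=1.417, θ₁=-0.071, ω₁=-1.219, θ₂=-0.154, ω₂=-0.568
apply F[9]=+10.000 → step 10: x=0.156, v=1.581, θ₁=-0.097, ω₁=-1.392, θ₂=-0.166, ω₂=-0.600
apply F[10]=+10.000 → step 11: x=0.189, v=1.746, θ₁=-0.127, ω₁=-1.575, θ₂=-0.178, ω₂=-0.624
apply F[11]=+10.000 → step 12: x=0.226, v=1.912, θ₁=-0.160, ω₁=-1.769, θ₂=-0.191, ω₂=-0.638
apply F[12]=+10.000 → step 13: x=0.266, v=2.078, θ₁=-0.198, ω₁=-1.973, θ₂=-0.204, ω₂=-0.643
apply F[13]=+10.000 → step 14: x=0.309, v=2.243, θ₁=-0.239, ω₁=-2.186, θ₂=-0.216, ω₂=-0.641
apply F[14]=+10.000 → step 15: x=0.356, v=2.406, θ₁=-0.285, ω₁=-2.405, θ₂=-0.229, ω₂=-0.637
apply F[15]=+10.000 → step 16: x=0.405, v=2.566, θ₁=-0.336, ω₁=-2.627, θ₂=-0.242, ω₂=-0.634
apply F[16]=-6.895 → step 17: x=0.456, v=2.472, θ₁=-0.388, ω₁=-2.620, θ₂=-0.254, ω₂=-0.607
apply F[17]=-10.000 → step 18: x=0.504, v=2.336, θ₁=-0.440, ω₁=-2.592, θ₂=-0.266, ω₂=-0.563
apply F[18]=-10.000 → step 19: x=0.549, v=2.202, θ₁=-0.492, ω₁=-2.584, θ₂=-0.277, ω₂=-0.506
apply F[19]=-10.000 → step 20: x=0.592, v=2.070, θ₁=-0.544, ω₁=-2.596, θ₂=-0.286, ω₂=-0.438
apply F[20]=-10.000 → step 21: x=0.632, v=1.939, θ₁=-0.596, ω₁=-2.625, θ₂=-0.294, ω₂=-0.361
Max |angle| over trajectory = 0.596 rad; bound = 0.688 → within bound.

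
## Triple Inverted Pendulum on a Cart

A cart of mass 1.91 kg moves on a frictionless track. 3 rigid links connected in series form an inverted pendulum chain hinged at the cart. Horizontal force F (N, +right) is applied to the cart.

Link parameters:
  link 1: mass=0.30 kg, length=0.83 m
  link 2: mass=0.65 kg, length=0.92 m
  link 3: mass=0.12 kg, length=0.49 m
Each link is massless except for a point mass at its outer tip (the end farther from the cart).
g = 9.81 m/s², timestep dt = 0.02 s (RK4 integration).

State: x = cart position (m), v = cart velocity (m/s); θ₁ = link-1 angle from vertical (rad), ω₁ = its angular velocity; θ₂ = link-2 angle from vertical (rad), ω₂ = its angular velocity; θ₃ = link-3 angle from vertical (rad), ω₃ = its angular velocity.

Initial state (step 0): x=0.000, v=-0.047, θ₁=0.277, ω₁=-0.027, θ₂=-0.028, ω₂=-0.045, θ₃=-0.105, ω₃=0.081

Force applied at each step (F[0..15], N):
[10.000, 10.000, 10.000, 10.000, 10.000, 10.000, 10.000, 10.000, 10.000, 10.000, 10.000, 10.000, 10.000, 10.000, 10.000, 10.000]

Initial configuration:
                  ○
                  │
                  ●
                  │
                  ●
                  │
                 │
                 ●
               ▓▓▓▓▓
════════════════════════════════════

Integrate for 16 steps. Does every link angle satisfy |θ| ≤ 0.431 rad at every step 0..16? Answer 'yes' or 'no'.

Answer: no

Derivation:
apply F[0]=+10.000 → step 1: x=-0.000, v=0.032, θ₁=0.278, ω₁=0.098, θ₂=-0.031, ω₂=-0.241, θ₃=-0.104, ω₃=0.052
apply F[1]=+10.000 → step 2: x=0.001, v=0.111, θ₁=0.281, ω₁=0.223, θ₂=-0.038, ω₂=-0.439, θ₃=-0.103, ω₃=0.025
apply F[2]=+10.000 → step 3: x=0.004, v=0.190, θ₁=0.287, ω₁=0.348, θ₂=-0.048, ω₂=-0.639, θ₃=-0.103, ω₃=0.003
apply F[3]=+10.000 → step 4: x=0.009, v=0.270, θ₁=0.295, ω₁=0.474, θ₂=-0.063, ω₂=-0.842, θ₃=-0.103, ω₃=-0.013
apply F[4]=+10.000 → step 5: x=0.015, v=0.350, θ₁=0.306, ω₁=0.598, θ₂=-0.082, ω₂=-1.047, θ₃=-0.103, ω₃=-0.023
apply F[5]=+10.000 → step 6: x=0.023, v=0.432, θ₁=0.319, ω₁=0.720, θ₂=-0.105, ω₂=-1.252, θ₃=-0.104, ω₃=-0.026
apply F[6]=+10.000 → step 7: x=0.032, v=0.514, θ₁=0.334, ω₁=0.835, θ₂=-0.132, ω₂=-1.456, θ₃=-0.104, ω₃=-0.023
apply F[7]=+10.000 → step 8: x=0.043, v=0.599, θ₁=0.352, ω₁=0.942, θ₂=-0.163, ω₂=-1.657, θ₃=-0.105, ω₃=-0.014
apply F[8]=+10.000 → step 9: x=0.056, v=0.684, θ₁=0.372, ω₁=1.035, θ₂=-0.198, ω₂=-1.851, θ₃=-0.105, ω₃=-0.002
apply F[9]=+10.000 → step 10: x=0.071, v=0.771, θ₁=0.393, ω₁=1.114, θ₂=-0.237, ω₂=-2.037, θ₃=-0.105, ω₃=0.012
apply F[10]=+10.000 → step 11: x=0.087, v=0.859, θ₁=0.416, ω₁=1.176, θ₂=-0.280, ω₂=-2.215, θ₃=-0.104, ω₃=0.024
apply F[11]=+10.000 → step 12: x=0.105, v=0.949, θ₁=0.440, ω₁=1.219, θ₂=-0.326, ω₂=-2.384, θ₃=-0.104, ω₃=0.034
apply F[12]=+10.000 → step 13: x=0.125, v=1.040, θ₁=0.465, ω₁=1.244, θ₂=-0.375, ω₂=-2.546, θ₃=-0.103, ω₃=0.040
apply F[13]=+10.000 → step 14: x=0.147, v=1.131, θ₁=0.490, ω₁=1.250, θ₂=-0.428, ω₂=-2.702, θ₃=-0.102, ω₃=0.038
apply F[14]=+10.000 → step 15: x=0.170, v=1.222, θ₁=0.515, ω₁=1.237, θ₂=-0.483, ω₂=-2.855, θ₃=-0.101, ω₃=0.028
apply F[15]=+10.000 → step 16: x=0.196, v=1.314, θ₁=0.539, ω₁=1.205, θ₂=-0.542, ω₂=-3.007, θ₃=-0.101, ω₃=0.008
Max |angle| over trajectory = 0.542 rad; bound = 0.431 → exceeded.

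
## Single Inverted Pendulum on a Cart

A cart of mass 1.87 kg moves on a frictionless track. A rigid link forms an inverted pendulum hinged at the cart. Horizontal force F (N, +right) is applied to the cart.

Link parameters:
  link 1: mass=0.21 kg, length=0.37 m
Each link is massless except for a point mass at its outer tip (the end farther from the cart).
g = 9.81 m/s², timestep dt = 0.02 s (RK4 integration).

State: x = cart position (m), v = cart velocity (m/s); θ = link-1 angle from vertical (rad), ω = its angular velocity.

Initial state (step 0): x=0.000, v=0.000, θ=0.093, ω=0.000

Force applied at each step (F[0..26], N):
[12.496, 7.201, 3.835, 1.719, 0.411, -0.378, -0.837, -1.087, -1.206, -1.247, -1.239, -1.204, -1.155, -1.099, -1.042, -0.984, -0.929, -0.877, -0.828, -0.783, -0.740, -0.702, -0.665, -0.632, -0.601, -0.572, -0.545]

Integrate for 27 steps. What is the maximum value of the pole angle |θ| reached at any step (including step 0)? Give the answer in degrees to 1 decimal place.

apply F[0]=+12.496 → step 1: x=0.001, v=0.132, θ=0.090, ω=-0.305
apply F[1]=+7.201 → step 2: x=0.005, v=0.207, θ=0.082, ω=-0.462
apply F[2]=+3.835 → step 3: x=0.009, v=0.246, θ=0.072, ω=-0.526
apply F[3]=+1.719 → step 4: x=0.014, v=0.263, θ=0.062, ω=-0.537
apply F[4]=+0.411 → step 5: x=0.020, v=0.266, θ=0.051, ω=-0.515
apply F[5]=-0.378 → step 6: x=0.025, v=0.261, θ=0.041, ω=-0.477
apply F[6]=-0.837 → step 7: x=0.030, v=0.251, θ=0.032, ω=-0.431
apply F[7]=-1.087 → step 8: x=0.035, v=0.239, θ=0.024, ω=-0.383
apply F[8]=-1.206 → step 9: x=0.040, v=0.226, θ=0.017, ω=-0.336
apply F[9]=-1.247 → step 10: x=0.044, v=0.212, θ=0.011, ω=-0.292
apply F[10]=-1.239 → step 11: x=0.048, v=0.199, θ=0.005, ω=-0.252
apply F[11]=-1.204 → step 12: x=0.052, v=0.186, θ=0.001, ω=-0.215
apply F[12]=-1.155 → step 13: x=0.055, v=0.173, θ=-0.003, ω=-0.182
apply F[13]=-1.099 → step 14: x=0.059, v=0.162, θ=-0.007, ω=-0.154
apply F[14]=-1.042 → step 15: x=0.062, v=0.151, θ=-0.010, ω=-0.128
apply F[15]=-0.984 → step 16: x=0.065, v=0.140, θ=-0.012, ω=-0.106
apply F[16]=-0.929 → step 17: x=0.068, v=0.131, θ=-0.014, ω=-0.087
apply F[17]=-0.877 → step 18: x=0.070, v=0.122, θ=-0.015, ω=-0.070
apply F[18]=-0.828 → step 19: x=0.072, v=0.113, θ=-0.017, ω=-0.056
apply F[19]=-0.783 → step 20: x=0.075, v=0.105, θ=-0.018, ω=-0.043
apply F[20]=-0.740 → step 21: x=0.077, v=0.098, θ=-0.018, ω=-0.033
apply F[21]=-0.702 → step 22: x=0.078, v=0.091, θ=-0.019, ω=-0.023
apply F[22]=-0.665 → step 23: x=0.080, v=0.084, θ=-0.019, ω=-0.015
apply F[23]=-0.632 → step 24: x=0.082, v=0.078, θ=-0.020, ω=-0.009
apply F[24]=-0.601 → step 25: x=0.083, v=0.072, θ=-0.020, ω=-0.003
apply F[25]=-0.572 → step 26: x=0.085, v=0.066, θ=-0.020, ω=0.002
apply F[26]=-0.545 → step 27: x=0.086, v=0.060, θ=-0.020, ω=0.006
Max |angle| over trajectory = 0.093 rad = 5.3°.

Answer: 5.3°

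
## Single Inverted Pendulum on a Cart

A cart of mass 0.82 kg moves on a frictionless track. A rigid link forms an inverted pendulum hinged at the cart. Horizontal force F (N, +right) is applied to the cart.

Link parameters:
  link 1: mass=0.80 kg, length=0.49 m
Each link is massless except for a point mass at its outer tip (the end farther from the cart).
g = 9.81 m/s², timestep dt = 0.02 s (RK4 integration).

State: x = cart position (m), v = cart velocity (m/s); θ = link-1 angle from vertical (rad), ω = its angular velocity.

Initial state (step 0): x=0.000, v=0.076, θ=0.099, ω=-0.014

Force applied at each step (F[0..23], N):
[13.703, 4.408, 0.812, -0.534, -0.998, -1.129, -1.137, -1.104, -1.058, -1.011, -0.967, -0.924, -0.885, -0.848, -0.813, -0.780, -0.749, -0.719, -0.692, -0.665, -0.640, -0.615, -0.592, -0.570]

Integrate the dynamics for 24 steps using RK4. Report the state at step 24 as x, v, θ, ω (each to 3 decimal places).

apply F[0]=+13.703 → step 1: x=0.005, v=0.389, θ=0.093, ω=-0.611
apply F[1]=+4.408 → step 2: x=0.013, v=0.480, θ=0.079, ω=-0.761
apply F[2]=+0.812 → step 3: x=0.023, v=0.486, θ=0.064, ω=-0.746
apply F[3]=-0.534 → step 4: x=0.032, v=0.463, θ=0.050, ω=-0.675
apply F[4]=-0.998 → step 5: x=0.041, v=0.430, θ=0.037, ω=-0.592
apply F[5]=-1.129 → step 6: x=0.050, v=0.397, θ=0.026, ω=-0.511
apply F[6]=-1.137 → step 7: x=0.057, v=0.365, θ=0.017, ω=-0.438
apply F[7]=-1.104 → step 8: x=0.064, v=0.336, θ=0.009, ω=-0.373
apply F[8]=-1.058 → step 9: x=0.071, v=0.309, θ=0.002, ω=-0.317
apply F[9]=-1.011 → step 10: x=0.077, v=0.285, θ=-0.004, ω=-0.267
apply F[10]=-0.967 → step 11: x=0.082, v=0.263, θ=-0.009, ω=-0.224
apply F[11]=-0.924 → step 12: x=0.087, v=0.242, θ=-0.013, ω=-0.187
apply F[12]=-0.885 → step 13: x=0.092, v=0.223, θ=-0.017, ω=-0.155
apply F[13]=-0.848 → step 14: x=0.096, v=0.206, θ=-0.019, ω=-0.127
apply F[14]=-0.813 → step 15: x=0.100, v=0.190, θ=-0.022, ω=-0.103
apply F[15]=-0.780 → step 16: x=0.104, v=0.176, θ=-0.024, ω=-0.082
apply F[16]=-0.749 → step 17: x=0.107, v=0.162, θ=-0.025, ω=-0.064
apply F[17]=-0.719 → step 18: x=0.110, v=0.149, θ=-0.026, ω=-0.049
apply F[18]=-0.692 → step 19: x=0.113, v=0.138, θ=-0.027, ω=-0.035
apply F[19]=-0.665 → step 20: x=0.116, v=0.127, θ=-0.028, ω=-0.024
apply F[20]=-0.640 → step 21: x=0.118, v=0.116, θ=-0.028, ω=-0.014
apply F[21]=-0.615 → step 22: x=0.120, v=0.107, θ=-0.028, ω=-0.005
apply F[22]=-0.592 → step 23: x=0.123, v=0.098, θ=-0.028, ω=0.002
apply F[23]=-0.570 → step 24: x=0.124, v=0.089, θ=-0.028, ω=0.008

Answer: x=0.124, v=0.089, θ=-0.028, ω=0.008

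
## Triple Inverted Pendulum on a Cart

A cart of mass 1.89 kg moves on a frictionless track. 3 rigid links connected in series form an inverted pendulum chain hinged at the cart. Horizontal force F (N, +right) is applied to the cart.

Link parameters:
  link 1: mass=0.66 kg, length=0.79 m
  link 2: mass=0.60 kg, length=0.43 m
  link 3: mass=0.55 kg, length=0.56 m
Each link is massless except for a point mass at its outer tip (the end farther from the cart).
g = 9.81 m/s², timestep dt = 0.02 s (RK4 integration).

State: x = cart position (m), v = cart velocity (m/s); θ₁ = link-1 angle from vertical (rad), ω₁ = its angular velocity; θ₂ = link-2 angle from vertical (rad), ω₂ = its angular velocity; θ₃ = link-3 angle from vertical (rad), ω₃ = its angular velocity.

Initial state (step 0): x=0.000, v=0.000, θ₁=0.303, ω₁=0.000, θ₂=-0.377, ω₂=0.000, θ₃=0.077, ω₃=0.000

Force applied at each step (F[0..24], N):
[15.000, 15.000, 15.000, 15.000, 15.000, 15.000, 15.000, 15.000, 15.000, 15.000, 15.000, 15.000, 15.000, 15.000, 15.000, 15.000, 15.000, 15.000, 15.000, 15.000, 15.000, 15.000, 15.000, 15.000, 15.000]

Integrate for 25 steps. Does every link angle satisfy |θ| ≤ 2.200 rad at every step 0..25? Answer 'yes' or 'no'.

Answer: no

Derivation:
apply F[0]=+15.000 → step 1: x=0.001, v=0.122, θ₁=0.304, ω₁=0.055, θ₂=-0.383, ω₂=-0.589, θ₃=0.078, ω₃=0.139
apply F[1]=+15.000 → step 2: x=0.005, v=0.246, θ₁=0.305, ω₁=0.103, θ₂=-0.401, ω₂=-1.170, θ₃=0.083, ω₃=0.274
apply F[2]=+15.000 → step 3: x=0.011, v=0.370, θ₁=0.308, ω₁=0.138, θ₂=-0.430, ω₂=-1.734, θ₃=0.089, ω₃=0.398
apply F[3]=+15.000 → step 4: x=0.020, v=0.497, θ₁=0.311, ω₁=0.154, θ₂=-0.470, ω₂=-2.276, θ₃=0.098, ω₃=0.507
apply F[4]=+15.000 → step 5: x=0.031, v=0.625, θ₁=0.314, ω₁=0.148, θ₂=-0.520, ω₂=-2.789, θ₃=0.109, ω₃=0.595
apply F[5]=+15.000 → step 6: x=0.045, v=0.756, θ₁=0.316, ω₁=0.114, θ₂=-0.581, ω₂=-3.273, θ₃=0.122, ω₃=0.654
apply F[6]=+15.000 → step 7: x=0.061, v=0.889, θ₁=0.318, ω₁=0.052, θ₂=-0.651, ω₂=-3.728, θ₃=0.135, ω₃=0.679
apply F[7]=+15.000 → step 8: x=0.080, v=1.023, θ₁=0.318, ω₁=-0.041, θ₂=-0.730, ω₂=-4.159, θ₃=0.149, ω₃=0.667
apply F[8]=+15.000 → step 9: x=0.102, v=1.159, θ₁=0.316, ω₁=-0.166, θ₂=-0.817, ω₂=-4.572, θ₃=0.162, ω₃=0.611
apply F[9]=+15.000 → step 10: x=0.127, v=1.295, θ₁=0.311, ω₁=-0.325, θ₂=-0.913, ω₂=-4.976, θ₃=0.173, ω₃=0.509
apply F[10]=+15.000 → step 11: x=0.154, v=1.433, θ₁=0.303, ω₁=-0.519, θ₂=-1.016, ω₂=-5.381, θ₃=0.182, ω₃=0.356
apply F[11]=+15.000 → step 12: x=0.184, v=1.571, θ₁=0.290, ω₁=-0.752, θ₂=-1.128, ω₂=-5.795, θ₃=0.187, ω₃=0.148
apply F[12]=+15.000 → step 13: x=0.217, v=1.710, θ₁=0.273, ω₁=-1.028, θ₂=-1.248, ω₂=-6.227, θ₃=0.187, ω₃=-0.121
apply F[13]=+15.000 → step 14: x=0.252, v=1.851, θ₁=0.249, ω₁=-1.352, θ₂=-1.377, ω₂=-6.685, θ₃=0.182, ω₃=-0.456
apply F[14]=+15.000 → step 15: x=0.291, v=1.992, θ₁=0.218, ω₁=-1.730, θ₂=-1.516, ω₂=-7.176, θ₃=0.169, ω₃=-0.863
apply F[15]=+15.000 → step 16: x=0.332, v=2.136, θ₁=0.179, ω₁=-2.168, θ₂=-1.665, ω₂=-7.704, θ₃=0.147, ω₃=-1.347
apply F[16]=+15.000 → step 17: x=0.376, v=2.283, θ₁=0.131, ω₁=-2.672, θ₂=-1.824, ω₂=-8.264, θ₃=0.114, ω₃=-1.908
apply F[17]=+15.000 → step 18: x=0.423, v=2.434, θ₁=0.072, ω₁=-3.243, θ₂=-1.995, ω₂=-8.845, θ₃=0.070, ω₃=-2.542
apply F[18]=+15.000 → step 19: x=0.474, v=2.590, θ₁=0.001, ω₁=-3.877, θ₂=-2.178, ω₂=-9.419, θ₃=0.012, ω₃=-3.232
apply F[19]=+15.000 → step 20: x=0.527, v=2.751, θ₁=-0.084, ω₁=-4.556, θ₂=-2.372, ω₂=-9.932, θ₃=-0.060, ω₃=-3.944
apply F[20]=+15.000 → step 21: x=0.584, v=2.916, θ₁=-0.182, ω₁=-5.247, θ₂=-2.574, ω₂=-10.308, θ₃=-0.145, ω₃=-4.622
apply F[21]=+15.000 → step 22: x=0.644, v=3.076, θ₁=-0.293, ω₁=-5.893, θ₂=-2.783, ω₂=-10.449, θ₃=-0.244, ω₃=-5.197
apply F[22]=+15.000 → step 23: x=0.707, v=3.217, θ₁=-0.417, ω₁=-6.430, θ₂=-2.990, ω₂=-10.282, θ₃=-0.352, ω₃=-5.603
apply F[23]=+15.000 → step 24: x=0.772, v=3.316, θ₁=-0.549, ω₁=-6.811, θ₂=-3.192, ω₂=-9.793, θ₃=-0.467, ω₃=-5.813
apply F[24]=+15.000 → step 25: x=0.839, v=3.357, θ₁=-0.688, ω₁=-7.026, θ₂=-3.380, ω₂=-9.045, θ₃=-0.584, ω₃=-5.850
Max |angle| over trajectory = 3.380 rad; bound = 2.200 → exceeded.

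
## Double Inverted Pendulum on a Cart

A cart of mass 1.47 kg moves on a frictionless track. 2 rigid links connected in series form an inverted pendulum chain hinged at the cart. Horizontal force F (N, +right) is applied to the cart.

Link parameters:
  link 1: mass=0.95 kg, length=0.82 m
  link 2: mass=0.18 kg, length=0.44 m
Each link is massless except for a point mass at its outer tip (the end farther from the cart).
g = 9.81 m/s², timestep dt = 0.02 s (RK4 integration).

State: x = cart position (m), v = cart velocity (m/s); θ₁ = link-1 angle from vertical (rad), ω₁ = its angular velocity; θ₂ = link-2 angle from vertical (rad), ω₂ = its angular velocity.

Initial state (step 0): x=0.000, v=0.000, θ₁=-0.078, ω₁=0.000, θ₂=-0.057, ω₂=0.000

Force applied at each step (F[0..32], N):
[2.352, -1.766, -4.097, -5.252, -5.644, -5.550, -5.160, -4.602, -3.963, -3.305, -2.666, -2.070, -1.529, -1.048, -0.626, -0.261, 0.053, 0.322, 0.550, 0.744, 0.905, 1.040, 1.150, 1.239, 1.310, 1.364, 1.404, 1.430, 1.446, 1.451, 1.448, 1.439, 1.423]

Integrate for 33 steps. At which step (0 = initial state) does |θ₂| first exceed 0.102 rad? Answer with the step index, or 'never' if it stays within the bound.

Answer: never

Derivation:
apply F[0]=+2.352 → step 1: x=0.000, v=0.044, θ₁=-0.079, ω₁=-0.073, θ₂=-0.057, ω₂=0.011
apply F[1]=-1.766 → step 2: x=0.001, v=0.032, θ₁=-0.080, ω₁=-0.078, θ₂=-0.057, ω₂=0.023
apply F[2]=-4.097 → step 3: x=0.001, v=-0.012, θ₁=-0.081, ω₁=-0.046, θ₂=-0.056, ω₂=0.036
apply F[3]=-5.252 → step 4: x=0.001, v=-0.071, θ₁=-0.082, ω₁=0.005, θ₂=-0.055, ω₂=0.051
apply F[4]=-5.644 → step 5: x=-0.002, v=-0.135, θ₁=-0.081, ω₁=0.062, θ₂=-0.054, ω₂=0.065
apply F[5]=-5.550 → step 6: x=-0.005, v=-0.198, θ₁=-0.079, ω₁=0.119, θ₂=-0.052, ω₂=0.080
apply F[6]=-5.160 → step 7: x=-0.009, v=-0.256, θ₁=-0.077, ω₁=0.170, θ₂=-0.051, ω₂=0.094
apply F[7]=-4.602 → step 8: x=-0.015, v=-0.308, θ₁=-0.073, ω₁=0.213, θ₂=-0.049, ω₂=0.108
apply F[8]=-3.963 → step 9: x=-0.022, v=-0.351, θ₁=-0.068, ω₁=0.248, θ₂=-0.046, ω₂=0.120
apply F[9]=-3.305 → step 10: x=-0.029, v=-0.386, θ₁=-0.063, ω₁=0.274, θ₂=-0.044, ω₂=0.131
apply F[10]=-2.666 → step 11: x=-0.037, v=-0.413, θ₁=-0.057, ω₁=0.292, θ₂=-0.041, ω₂=0.140
apply F[11]=-2.070 → step 12: x=-0.045, v=-0.433, θ₁=-0.051, ω₁=0.302, θ₂=-0.038, ω₂=0.148
apply F[12]=-1.529 → step 13: x=-0.054, v=-0.447, θ₁=-0.045, ω₁=0.307, θ₂=-0.035, ω₂=0.154
apply F[13]=-1.048 → step 14: x=-0.063, v=-0.455, θ₁=-0.039, ω₁=0.306, θ₂=-0.032, ω₂=0.158
apply F[14]=-0.626 → step 15: x=-0.072, v=-0.458, θ₁=-0.033, ω₁=0.301, θ₂=-0.029, ω₂=0.161
apply F[15]=-0.261 → step 16: x=-0.081, v=-0.457, θ₁=-0.027, ω₁=0.293, θ₂=-0.026, ω₂=0.162
apply F[16]=+0.053 → step 17: x=-0.091, v=-0.452, θ₁=-0.021, ω₁=0.281, θ₂=-0.023, ω₂=0.162
apply F[17]=+0.322 → step 18: x=-0.100, v=-0.445, θ₁=-0.016, ω₁=0.268, θ₂=-0.019, ω₂=0.161
apply F[18]=+0.550 → step 19: x=-0.108, v=-0.436, θ₁=-0.011, ω₁=0.254, θ₂=-0.016, ω₂=0.159
apply F[19]=+0.744 → step 20: x=-0.117, v=-0.424, θ₁=-0.006, ω₁=0.238, θ₂=-0.013, ω₂=0.155
apply F[20]=+0.905 → step 21: x=-0.125, v=-0.412, θ₁=-0.001, ω₁=0.222, θ₂=-0.010, ω₂=0.151
apply F[21]=+1.040 → step 22: x=-0.133, v=-0.398, θ₁=0.003, ω₁=0.206, θ₂=-0.007, ω₂=0.146
apply F[22]=+1.150 → step 23: x=-0.141, v=-0.383, θ₁=0.007, ω₁=0.189, θ₂=-0.004, ω₂=0.140
apply F[23]=+1.239 → step 24: x=-0.149, v=-0.367, θ₁=0.011, ω₁=0.173, θ₂=-0.001, ω₂=0.134
apply F[24]=+1.310 → step 25: x=-0.156, v=-0.351, θ₁=0.014, ω₁=0.157, θ₂=0.001, ω₂=0.128
apply F[25]=+1.364 → step 26: x=-0.163, v=-0.335, θ₁=0.017, ω₁=0.142, θ₂=0.004, ω₂=0.121
apply F[26]=+1.404 → step 27: x=-0.169, v=-0.319, θ₁=0.020, ω₁=0.127, θ₂=0.006, ω₂=0.114
apply F[27]=+1.430 → step 28: x=-0.175, v=-0.302, θ₁=0.022, ω₁=0.113, θ₂=0.008, ω₂=0.107
apply F[28]=+1.446 → step 29: x=-0.181, v=-0.286, θ₁=0.024, ω₁=0.099, θ₂=0.010, ω₂=0.099
apply F[29]=+1.451 → step 30: x=-0.187, v=-0.270, θ₁=0.026, ω₁=0.086, θ₂=0.012, ω₂=0.092
apply F[30]=+1.448 → step 31: x=-0.192, v=-0.255, θ₁=0.028, ω₁=0.074, θ₂=0.014, ω₂=0.085
apply F[31]=+1.439 → step 32: x=-0.197, v=-0.239, θ₁=0.029, ω₁=0.063, θ₂=0.016, ω₂=0.077
apply F[32]=+1.423 → step 33: x=-0.202, v=-0.225, θ₁=0.030, ω₁=0.053, θ₂=0.017, ω₂=0.070
max |θ₂| = 0.057 ≤ 0.102 over all 34 states.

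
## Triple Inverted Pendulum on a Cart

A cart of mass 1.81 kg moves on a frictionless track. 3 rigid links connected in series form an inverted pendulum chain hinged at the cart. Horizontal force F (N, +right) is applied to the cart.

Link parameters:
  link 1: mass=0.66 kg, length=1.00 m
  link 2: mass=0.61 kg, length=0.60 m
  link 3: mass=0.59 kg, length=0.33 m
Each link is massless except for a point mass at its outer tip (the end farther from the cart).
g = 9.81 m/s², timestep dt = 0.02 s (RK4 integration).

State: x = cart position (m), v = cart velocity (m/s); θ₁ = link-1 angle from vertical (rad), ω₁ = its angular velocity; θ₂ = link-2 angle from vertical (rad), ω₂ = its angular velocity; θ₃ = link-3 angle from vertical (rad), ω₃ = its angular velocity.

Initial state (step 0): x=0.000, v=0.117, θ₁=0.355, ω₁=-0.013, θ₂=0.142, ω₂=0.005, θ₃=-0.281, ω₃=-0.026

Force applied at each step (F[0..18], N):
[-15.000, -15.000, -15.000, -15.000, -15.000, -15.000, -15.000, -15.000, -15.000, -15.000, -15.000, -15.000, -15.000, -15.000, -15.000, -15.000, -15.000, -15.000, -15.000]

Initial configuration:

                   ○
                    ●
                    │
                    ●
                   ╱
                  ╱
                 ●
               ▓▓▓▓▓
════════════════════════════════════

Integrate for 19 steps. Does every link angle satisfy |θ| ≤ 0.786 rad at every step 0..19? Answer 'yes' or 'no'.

apply F[0]=-15.000 → step 1: x=0.000, v=-0.083, θ₁=0.358, ω₁=0.277, θ₂=0.142, ω₂=-0.037, θ₃=-0.284, ω₃=-0.244
apply F[1]=-15.000 → step 2: x=-0.003, v=-0.283, θ₁=0.366, ω₁=0.567, θ₂=0.140, ω₂=-0.081, θ₃=-0.291, ω₃=-0.454
apply F[2]=-15.000 → step 3: x=-0.011, v=-0.480, θ₁=0.380, ω₁=0.854, θ₂=0.138, ω₂=-0.125, θ₃=-0.302, ω₃=-0.646
apply F[3]=-15.000 → step 4: x=-0.022, v=-0.673, θ₁=0.400, ω₁=1.137, θ₂=0.135, ω₂=-0.170, θ₃=-0.316, ω₃=-0.812
apply F[4]=-15.000 → step 5: x=-0.038, v=-0.862, θ₁=0.426, ω₁=1.413, θ₂=0.132, ω₂=-0.212, θ₃=-0.334, ω₃=-0.943
apply F[5]=-15.000 → step 6: x=-0.057, v=-1.045, θ₁=0.457, ω₁=1.681, θ₂=0.127, ω₂=-0.248, θ₃=-0.354, ω₃=-1.033
apply F[6]=-15.000 → step 7: x=-0.080, v=-1.220, θ₁=0.493, ω₁=1.936, θ₂=0.122, ω₂=-0.273, θ₃=-0.375, ω₃=-1.079
apply F[7]=-15.000 → step 8: x=-0.106, v=-1.386, θ₁=0.534, ω₁=2.177, θ₂=0.116, ω₂=-0.278, θ₃=-0.397, ω₃=-1.079
apply F[8]=-15.000 → step 9: x=-0.135, v=-1.543, θ₁=0.580, ω₁=2.403, θ₂=0.111, ω₂=-0.259, θ₃=-0.418, ω₃=-1.035
apply F[9]=-15.000 → step 10: x=-0.167, v=-1.690, θ₁=0.630, ω₁=2.611, θ₂=0.106, ω₂=-0.208, θ₃=-0.438, ω₃=-0.952
apply F[10]=-15.000 → step 11: x=-0.203, v=-1.826, θ₁=0.684, ω₁=2.803, θ₂=0.103, ω₂=-0.121, θ₃=-0.456, ω₃=-0.835
apply F[11]=-15.000 → step 12: x=-0.240, v=-1.952, θ₁=0.742, ω₁=2.980, θ₂=0.102, ω₂=0.005, θ₃=-0.471, ω₃=-0.691
apply F[12]=-15.000 → step 13: x=-0.281, v=-2.067, θ₁=0.803, ω₁=3.142, θ₂=0.103, ω₂=0.173, θ₃=-0.483, ω₃=-0.526
apply F[13]=-15.000 → step 14: x=-0.323, v=-2.171, θ₁=0.868, ω₁=3.291, θ₂=0.109, ω₂=0.384, θ₃=-0.492, ω₃=-0.344
apply F[14]=-15.000 → step 15: x=-0.367, v=-2.265, θ₁=0.935, ω₁=3.429, θ₂=0.119, ω₂=0.638, θ₃=-0.497, ω₃=-0.148
apply F[15]=-15.000 → step 16: x=-0.413, v=-2.348, θ₁=1.005, ω₁=3.556, θ₂=0.135, ω₂=0.933, θ₃=-0.498, ω₃=0.062
apply F[16]=-15.000 → step 17: x=-0.461, v=-2.421, θ₁=1.077, ω₁=3.672, θ₂=0.157, ω₂=1.270, θ₃=-0.494, ω₃=0.288
apply F[17]=-15.000 → step 18: x=-0.510, v=-2.483, θ₁=1.152, ω₁=3.777, θ₂=0.186, ω₂=1.646, θ₃=-0.486, ω₃=0.532
apply F[18]=-15.000 → step 19: x=-0.560, v=-2.534, θ₁=1.228, ω₁=3.870, θ₂=0.223, ω₂=2.059, θ₃=-0.473, ω₃=0.801
Max |angle| over trajectory = 1.228 rad; bound = 0.786 → exceeded.

Answer: no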